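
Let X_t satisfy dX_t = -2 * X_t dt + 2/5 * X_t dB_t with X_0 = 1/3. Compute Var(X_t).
Var(X_t) = (exp(4*t/25) - 1)*exp(-4*t)/9

For GBM dX = mu X dt + sigma X dB with X_0 = x_0, apply Itô to Y = log X: dY = (mu - sigma^2/2) dt + sigma dB, so Y_t = log(x_0) + (mu - sigma^2/2) t + sigma B_t and hence X_t = x_0 * exp((mu - sigma^2/2) t + sigma B_t).
With mu = -2, sigma = 2/5, x_0 = 1/3, this gives:
  X_t = 1/3 * exp((-52/25) * t + (2/5) * B_t).
Since sigma*B_t ~ Normal(0, sigma^2 t), E[exp(sigma*B_t)] = exp(sigma^2 t / 2); so E[X_t] = x_0 * exp((mu - sigma^2/2) t) * exp(sigma^2 t / 2) = x_0 * exp(mu t) = exp(-2*t)/3.
Var(X_t) = E[X_t^2] - (E[X_t])^2 = x_0^2 * exp(2 mu t) * (exp(sigma^2 t) - 1) = (exp(4*t/25) - 1)*exp(-4*t)/9.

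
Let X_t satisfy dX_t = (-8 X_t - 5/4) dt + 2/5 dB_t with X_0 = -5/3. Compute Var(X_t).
Var(X_t) = 1/100 - exp(-16*t)/100

The variance V(t) = Var(X_t) satisfies V'(t) = 2 a V(t) + c^2 with V(0) = 0 (drift coefficient is linear in X, diffusion is constant). With a = -8, c = 2/5, the solution is
  V(t) = (c^2 / (2 a)) * (exp(2 a t) - 1)
       = ((2/5)^2 / (2*(-8))) * (exp((-16) t) - 1)
       = 1/100 - exp(-16*t)/100.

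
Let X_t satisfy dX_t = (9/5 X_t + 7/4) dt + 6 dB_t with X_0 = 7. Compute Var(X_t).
Var(X_t) = 10*exp(18*t/5) - 10

The variance V(t) = Var(X_t) satisfies V'(t) = 2 a V(t) + c^2 with V(0) = 0 (drift coefficient is linear in X, diffusion is constant). With a = 9/5, c = 6, the solution is
  V(t) = (c^2 / (2 a)) * (exp(2 a t) - 1)
       = (6^2 / (2*(9/5))) * (exp((18/5) t) - 1)
       = 10*exp(18*t/5) - 10.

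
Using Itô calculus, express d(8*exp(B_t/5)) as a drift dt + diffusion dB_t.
d(8*exp(B_t/5)) = (4*exp(B_t/5)/25) dt + (8*exp(B_t/5)/5) dB_t

Itô's formula for f(B_t) gives d f(B_t) = f'(B_t) dB_t + (1/2) f''(B_t) dt. Compute derivatives of f(x) = 8*exp(x/5):
  f'(x)  = 8*exp(x/5)/5
  f''(x) = 8*exp(x/5)/25
Substitute x = B_t and multiply the f'' term by 1/2:
  drift     = (1/2) * (8*exp(x/5)/25) evaluated at B_t = 4*exp(B_t/5)/25
  diffusion = (8*exp(x/5)/5) evaluated at B_t = 8*exp(B_t/5)/5
Therefore d(8*exp(B_t/5)) = (4*exp(B_t/5)/25) dt + (8*exp(B_t/5)/5) dB_t.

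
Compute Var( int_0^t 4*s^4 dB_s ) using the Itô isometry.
Var = 16*t^9/9

The Itô integral of a deterministic integrand f(s) has mean 0 because each increment f(s) * (B_{s+ds} - B_s) has mean 0. By the Itô isometry:
  Var( int_0^t f(s) dB_s ) = E[ (int_0^t f(s) dB_s)^2 ] = int_0^t f(s)^2 ds.
Here f(s) = 4*s^4, so f(s)^2 = 16*s^8. Integrate:
  int_0^t (16*s^8) ds = 16*t^9/9.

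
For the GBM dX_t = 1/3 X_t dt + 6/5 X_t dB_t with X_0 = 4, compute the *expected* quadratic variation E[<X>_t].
E[<X>_t] = 864*exp(158*t/75)/79 - 864/79

<X>_t = int_0^t ((6/5) * X_s)^2 ds. Taking expectation inside the integral: E[<X>_t] = (6/5)^2 * int_0^t E[X_s^2] ds. For GBM, E[X_s^2] = x_0^2 * exp((2 mu + sigma^2) s). Integrating:
  E[<X>_t] = (6/5)^2 * 4^2 * (exp((2*(1/3) + (6/5)^2) t) - 1) / (2*(1/3) + (6/5)^2)
           = (6/5)^2 * 4^2 * (exp((158/75) t) - 1) / (158/75) = 864*exp(158*t/75)/79 - 864/79.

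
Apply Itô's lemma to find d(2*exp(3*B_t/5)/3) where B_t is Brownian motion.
d(2*exp(3*B_t/5)/3) = (3*exp(3*B_t/5)/25) dt + (2*exp(3*B_t/5)/5) dB_t

Itô's formula for f(B_t) gives d f(B_t) = f'(B_t) dB_t + (1/2) f''(B_t) dt. Compute derivatives of f(x) = 2*exp(3*x/5)/3:
  f'(x)  = 2*exp(3*x/5)/5
  f''(x) = 6*exp(3*x/5)/25
Substitute x = B_t and multiply the f'' term by 1/2:
  drift     = (1/2) * (6*exp(3*x/5)/25) evaluated at B_t = 3*exp(3*B_t/5)/25
  diffusion = (2*exp(3*x/5)/5) evaluated at B_t = 2*exp(3*B_t/5)/5
Therefore d(2*exp(3*B_t/5)/3) = (3*exp(3*B_t/5)/25) dt + (2*exp(3*B_t/5)/5) dB_t.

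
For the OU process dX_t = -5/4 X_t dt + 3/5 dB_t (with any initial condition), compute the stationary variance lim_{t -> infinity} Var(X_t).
lim Var(X_t) = 18/125

The OU SDE dX = -theta X dt + sigma dB admits the integrating factor exp(theta t): d(exp(theta t) X_t) = sigma exp(theta t) dB_t. Integrating from 0 to t gives X_t = x_0 * exp(-theta t) + sigma * int_0^t exp(-theta (t-s)) dB_s for any initial x_0. The Itô integral has variance (by the Itô isometry) sigma^2 * int_0^t exp(-2 theta (t - s)) ds = sigma^2 * (1 - exp(-2 theta t)) / (2 theta), independent of x_0.
With theta = 5/4, sigma = 3/5:
  Var(X_t) = (3/5)^2 * (1 - exp(-2*5/4 t)) / (2 * 5/4) = 18/125 - 18*exp(-5*t/2)/125.
As t -> infinity, exp(-2*5/4 t) -> 0, so the stationary variance is sigma^2 / (2 theta) = 18/125.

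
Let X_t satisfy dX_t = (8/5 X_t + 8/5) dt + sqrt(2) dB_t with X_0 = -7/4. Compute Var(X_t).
Var(X_t) = 5*exp(16*t/5)/8 - 5/8

The variance V(t) = Var(X_t) satisfies V'(t) = 2 a V(t) + c^2 with V(0) = 0 (drift coefficient is linear in X, diffusion is constant). With a = 8/5, c = sqrt(2), the solution is
  V(t) = (c^2 / (2 a)) * (exp(2 a t) - 1)
       = (sqrt(2)^2 / (2*(8/5))) * (exp((16/5) t) - 1)
       = 5*exp(16*t/5)/8 - 5/8.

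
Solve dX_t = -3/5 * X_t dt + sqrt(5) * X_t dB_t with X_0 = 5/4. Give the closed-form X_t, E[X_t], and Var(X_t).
X_t = 5/4 * exp((-31/10) t + (sqrt(5)) B_t); E[X_t] = 5*exp(-3*t/5)/4; Var(X_t) = (25*exp(5*t) - 25)*exp(-6*t/5)/16

For GBM dX = mu X dt + sigma X dB with X_0 = x_0, apply Itô to Y = log X: dY = (mu - sigma^2/2) dt + sigma dB, so Y_t = log(x_0) + (mu - sigma^2/2) t + sigma B_t and hence X_t = x_0 * exp((mu - sigma^2/2) t + sigma B_t).
With mu = -3/5, sigma = sqrt(5), x_0 = 5/4, this gives:
  X_t = 5/4 * exp((-31/10) * t + (sqrt(5)) * B_t).
Since sigma*B_t ~ Normal(0, sigma^2 t), E[exp(sigma*B_t)] = exp(sigma^2 t / 2); so E[X_t] = x_0 * exp((mu - sigma^2/2) t) * exp(sigma^2 t / 2) = x_0 * exp(mu t) = 5*exp(-3*t/5)/4.
Var(X_t) = E[X_t^2] - (E[X_t])^2 = x_0^2 * exp(2 mu t) * (exp(sigma^2 t) - 1) = (25*exp(5*t) - 25)*exp(-6*t/5)/16.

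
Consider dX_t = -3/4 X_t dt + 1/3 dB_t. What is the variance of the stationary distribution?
lim Var(X_t) = 2/27

The OU SDE dX = -theta X dt + sigma dB admits the integrating factor exp(theta t): d(exp(theta t) X_t) = sigma exp(theta t) dB_t. Integrating from 0 to t gives X_t = x_0 * exp(-theta t) + sigma * int_0^t exp(-theta (t-s)) dB_s for any initial x_0. The Itô integral has variance (by the Itô isometry) sigma^2 * int_0^t exp(-2 theta (t - s)) ds = sigma^2 * (1 - exp(-2 theta t)) / (2 theta), independent of x_0.
With theta = 3/4, sigma = 1/3:
  Var(X_t) = (1/3)^2 * (1 - exp(-2*3/4 t)) / (2 * 3/4) = 2/27 - 2*exp(-3*t/2)/27.
As t -> infinity, exp(-2*3/4 t) -> 0, so the stationary variance is sigma^2 / (2 theta) = 2/27.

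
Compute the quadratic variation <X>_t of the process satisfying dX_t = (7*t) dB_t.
<X>_t = 49*t^3/3

For an Itô process dX_t = a(t) dt + b(t) dB_t, the quadratic variation is <X>_t = int_0^t b(s)^2 ds (the drift term does not contribute). Here b(s) = 7*s, so
  b(s)^2 = 49*s^2.
Integrating from 0 to t:
  <X>_t = int_0^t (49*s^2) ds = 49*t^3/3.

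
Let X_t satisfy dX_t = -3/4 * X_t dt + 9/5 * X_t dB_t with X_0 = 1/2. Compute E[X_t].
E[X_t] = exp(-3*t/4)/2

For GBM dX = mu X dt + sigma X dB with X_0 = x_0, apply Itô to Y = log X: dY = (mu - sigma^2/2) dt + sigma dB, so Y_t = log(x_0) + (mu - sigma^2/2) t + sigma B_t and hence X_t = x_0 * exp((mu - sigma^2/2) t + sigma B_t).
With mu = -3/4, sigma = 9/5, x_0 = 1/2, this gives:
  X_t = 1/2 * exp((-237/100) * t + (9/5) * B_t).
Since sigma*B_t ~ Normal(0, sigma^2 t), E[exp(sigma*B_t)] = exp(sigma^2 t / 2); so E[X_t] = x_0 * exp((mu - sigma^2/2) t) * exp(sigma^2 t / 2) = x_0 * exp(mu t) = exp(-3*t/4)/2.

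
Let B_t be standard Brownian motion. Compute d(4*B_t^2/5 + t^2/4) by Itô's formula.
d(4*B_t^2/5 + t^2/4) = (t/2 + 4/5) dt + (8*B_t/5) dB_t

Itô's formula for f(t, x): d f(t, B_t) = (f_t + (1/2) f_xx) dt + f_x dB_t. Compute partials of f(t, x) = t^2/4 + 4*x^2/5:
  f_t(t,x)  = t/2
  f_x(t,x)  = 8*x/5
  f_xx(t,x) = 8/5
Assemble drift = f_t + (1/2) f_xx = t/2 + 4/5 and diffusion = f_x = 8*x/5. Substituting x = B_t:
  d(4*B_t^2/5 + t^2/4) = (t/2 + 4/5) dt + (8*B_t/5) dB_t.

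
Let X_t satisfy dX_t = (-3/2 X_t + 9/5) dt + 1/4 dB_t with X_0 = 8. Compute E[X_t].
E[X_t] = 6/5 + 34*exp(-3*t/2)/5

Taking expectations and using E[dB_t] = 0, the mean m(t) = E[X_t] satisfies the ODE m'(t) = a m(t) + b with m(0) = x_0. With a = -3/2, b = 9/5, x_0 = 8, the solution is
  m(t) = x_0 * exp(a t) + (b/a) * (exp(a t) - 1)
       = 8 * exp((-3/2) t) + ((9/5)/(-3/2)) * (exp((-3/2) t) - 1)
       = 6/5 + 34*exp(-3*t/2)/5.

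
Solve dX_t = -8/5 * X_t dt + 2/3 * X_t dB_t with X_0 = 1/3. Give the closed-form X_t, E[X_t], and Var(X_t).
X_t = 1/3 * exp((-82/45) t + (2/3) B_t); E[X_t] = exp(-8*t/5)/3; Var(X_t) = (exp(4*t/9) - 1)*exp(-16*t/5)/9

For GBM dX = mu X dt + sigma X dB with X_0 = x_0, apply Itô to Y = log X: dY = (mu - sigma^2/2) dt + sigma dB, so Y_t = log(x_0) + (mu - sigma^2/2) t + sigma B_t and hence X_t = x_0 * exp((mu - sigma^2/2) t + sigma B_t).
With mu = -8/5, sigma = 2/3, x_0 = 1/3, this gives:
  X_t = 1/3 * exp((-82/45) * t + (2/3) * B_t).
Since sigma*B_t ~ Normal(0, sigma^2 t), E[exp(sigma*B_t)] = exp(sigma^2 t / 2); so E[X_t] = x_0 * exp((mu - sigma^2/2) t) * exp(sigma^2 t / 2) = x_0 * exp(mu t) = exp(-8*t/5)/3.
Var(X_t) = E[X_t^2] - (E[X_t])^2 = x_0^2 * exp(2 mu t) * (exp(sigma^2 t) - 1) = (exp(4*t/9) - 1)*exp(-16*t/5)/9.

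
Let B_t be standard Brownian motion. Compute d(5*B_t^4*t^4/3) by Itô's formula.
d(5*B_t^4*t^4/3) = (B_t^2*t^3*(20*B_t^2/3 + 10*t)) dt + (20*B_t^3*t^4/3) dB_t

Itô's formula for f(t, x): d f(t, B_t) = (f_t + (1/2) f_xx) dt + f_x dB_t. Compute partials of f(t, x) = 5*t^4*x^4/3:
  f_t(t,x)  = 20*t^3*x^4/3
  f_x(t,x)  = 20*t^4*x^3/3
  f_xx(t,x) = 20*t^4*x^2
Assemble drift = f_t + (1/2) f_xx = t^3*x^2*(10*t + 20*x^2/3) and diffusion = f_x = 20*t^4*x^3/3. Substituting x = B_t:
  d(5*B_t^4*t^4/3) = (B_t^2*t^3*(20*B_t^2/3 + 10*t)) dt + (20*B_t^3*t^4/3) dB_t.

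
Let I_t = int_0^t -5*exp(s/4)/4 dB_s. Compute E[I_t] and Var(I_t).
E[I_t] = 0; Var(I_t) = 25*exp(t/2)/8 - 25/8

The Itô integral of a deterministic integrand f(s) has mean 0 because each increment f(s) * (B_{s+ds} - B_s) has mean 0. By the Itô isometry:
  Var( int_0^t f(s) dB_s ) = E[ (int_0^t f(s) dB_s)^2 ] = int_0^t f(s)^2 ds.
Here f(s) = -5*exp(s/4)/4, so f(s)^2 = 25*exp(s/2)/16. Integrate:
  int_0^t (25*exp(s/2)/16) ds = 25*exp(t/2)/8 - 25/8.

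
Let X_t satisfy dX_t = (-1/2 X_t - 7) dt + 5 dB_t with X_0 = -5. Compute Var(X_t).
Var(X_t) = 25 - 25*exp(-t)

The variance V(t) = Var(X_t) satisfies V'(t) = 2 a V(t) + c^2 with V(0) = 0 (drift coefficient is linear in X, diffusion is constant). With a = -1/2, c = 5, the solution is
  V(t) = (c^2 / (2 a)) * (exp(2 a t) - 1)
       = (5^2 / (2*(-1/2))) * (exp((-1) t) - 1)
       = 25 - 25*exp(-t).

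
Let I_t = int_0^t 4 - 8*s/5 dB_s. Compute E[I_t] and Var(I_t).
E[I_t] = 0; Var(I_t) = 16*t*(4*t^2 - 30*t + 75)/75

The Itô integral of a deterministic integrand f(s) has mean 0 because each increment f(s) * (B_{s+ds} - B_s) has mean 0. By the Itô isometry:
  Var( int_0^t f(s) dB_s ) = E[ (int_0^t f(s) dB_s)^2 ] = int_0^t f(s)^2 ds.
Here f(s) = 4 - 8*s/5, so f(s)^2 = 16*(2*s - 5)^2/25. Integrate:
  int_0^t (16*(2*s - 5)^2/25) ds = 16*t*(4*t^2 - 30*t + 75)/75.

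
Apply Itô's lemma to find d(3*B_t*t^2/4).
d(3*B_t*t^2/4) = (3*B_t*t/2) dt + (3*t^2/4) dB_t

Itô's formula for f(t, x): d f(t, B_t) = (f_t + (1/2) f_xx) dt + f_x dB_t. Compute partials of f(t, x) = 3*t^2*x/4:
  f_t(t,x)  = 3*t*x/2
  f_x(t,x)  = 3*t^2/4
  f_xx(t,x) = 0
Assemble drift = f_t + (1/2) f_xx = 3*t*x/2 and diffusion = f_x = 3*t^2/4. Substituting x = B_t:
  d(3*B_t*t^2/4) = (3*B_t*t/2) dt + (3*t^2/4) dB_t.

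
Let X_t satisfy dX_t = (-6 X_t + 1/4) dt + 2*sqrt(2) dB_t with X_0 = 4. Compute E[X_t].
E[X_t] = 1/24 + 95*exp(-6*t)/24

Taking expectations and using E[dB_t] = 0, the mean m(t) = E[X_t] satisfies the ODE m'(t) = a m(t) + b with m(0) = x_0. With a = -6, b = 1/4, x_0 = 4, the solution is
  m(t) = x_0 * exp(a t) + (b/a) * (exp(a t) - 1)
       = 4 * exp((-6) t) + ((1/4)/(-6)) * (exp((-6) t) - 1)
       = 1/24 + 95*exp(-6*t)/24.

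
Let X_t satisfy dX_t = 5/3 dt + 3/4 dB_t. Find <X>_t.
<X>_t = 9*t/16

For an Itô process dX_t = a(t) dt + b(t) dB_t, the quadratic variation is <X>_t = int_0^t b(s)^2 ds (the drift term does not contribute). Here b(s) = 3/4, so
  b(s)^2 = 9/16.
Integrating from 0 to t:
  <X>_t = int_0^t (9/16) ds = 9*t/16.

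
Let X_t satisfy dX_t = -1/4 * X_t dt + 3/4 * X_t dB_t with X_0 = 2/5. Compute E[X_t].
E[X_t] = 2*exp(-t/4)/5

For GBM dX = mu X dt + sigma X dB with X_0 = x_0, apply Itô to Y = log X: dY = (mu - sigma^2/2) dt + sigma dB, so Y_t = log(x_0) + (mu - sigma^2/2) t + sigma B_t and hence X_t = x_0 * exp((mu - sigma^2/2) t + sigma B_t).
With mu = -1/4, sigma = 3/4, x_0 = 2/5, this gives:
  X_t = 2/5 * exp((-17/32) * t + (3/4) * B_t).
Since sigma*B_t ~ Normal(0, sigma^2 t), E[exp(sigma*B_t)] = exp(sigma^2 t / 2); so E[X_t] = x_0 * exp((mu - sigma^2/2) t) * exp(sigma^2 t / 2) = x_0 * exp(mu t) = 2*exp(-t/4)/5.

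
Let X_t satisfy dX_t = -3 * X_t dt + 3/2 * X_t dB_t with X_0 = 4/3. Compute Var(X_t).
Var(X_t) = (16*exp(9*t/4) - 16)*exp(-6*t)/9

For GBM dX = mu X dt + sigma X dB with X_0 = x_0, apply Itô to Y = log X: dY = (mu - sigma^2/2) dt + sigma dB, so Y_t = log(x_0) + (mu - sigma^2/2) t + sigma B_t and hence X_t = x_0 * exp((mu - sigma^2/2) t + sigma B_t).
With mu = -3, sigma = 3/2, x_0 = 4/3, this gives:
  X_t = 4/3 * exp((-33/8) * t + (3/2) * B_t).
Since sigma*B_t ~ Normal(0, sigma^2 t), E[exp(sigma*B_t)] = exp(sigma^2 t / 2); so E[X_t] = x_0 * exp((mu - sigma^2/2) t) * exp(sigma^2 t / 2) = x_0 * exp(mu t) = 4*exp(-3*t)/3.
Var(X_t) = E[X_t^2] - (E[X_t])^2 = x_0^2 * exp(2 mu t) * (exp(sigma^2 t) - 1) = (16*exp(9*t/4) - 16)*exp(-6*t)/9.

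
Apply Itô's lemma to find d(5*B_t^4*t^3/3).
d(5*B_t^4*t^3/3) = (5*B_t^2*t^2*(B_t^2 + 2*t)) dt + (20*B_t^3*t^3/3) dB_t

Itô's formula for f(t, x): d f(t, B_t) = (f_t + (1/2) f_xx) dt + f_x dB_t. Compute partials of f(t, x) = 5*t^3*x^4/3:
  f_t(t,x)  = 5*t^2*x^4
  f_x(t,x)  = 20*t^3*x^3/3
  f_xx(t,x) = 20*t^3*x^2
Assemble drift = f_t + (1/2) f_xx = 5*t^2*x^2*(2*t + x^2) and diffusion = f_x = 20*t^3*x^3/3. Substituting x = B_t:
  d(5*B_t^4*t^3/3) = (5*B_t^2*t^2*(B_t^2 + 2*t)) dt + (20*B_t^3*t^3/3) dB_t.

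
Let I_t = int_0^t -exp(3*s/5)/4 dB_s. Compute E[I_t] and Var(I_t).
E[I_t] = 0; Var(I_t) = 5*exp(6*t/5)/96 - 5/96

The Itô integral of a deterministic integrand f(s) has mean 0 because each increment f(s) * (B_{s+ds} - B_s) has mean 0. By the Itô isometry:
  Var( int_0^t f(s) dB_s ) = E[ (int_0^t f(s) dB_s)^2 ] = int_0^t f(s)^2 ds.
Here f(s) = -exp(3*s/5)/4, so f(s)^2 = exp(6*s/5)/16. Integrate:
  int_0^t (exp(6*s/5)/16) ds = 5*exp(6*t/5)/96 - 5/96.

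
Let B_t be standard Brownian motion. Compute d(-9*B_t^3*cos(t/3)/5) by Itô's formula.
d(-9*B_t^3*cos(t/3)/5) = (3*B_t*(B_t^2*sin(t/3) - 9*cos(t/3))/5) dt + (-27*B_t^2*cos(t/3)/5) dB_t

Itô's formula for f(t, x): d f(t, B_t) = (f_t + (1/2) f_xx) dt + f_x dB_t. Compute partials of f(t, x) = -9*x^3*cos(t/3)/5:
  f_t(t,x)  = 3*x^3*sin(t/3)/5
  f_x(t,x)  = -27*x^2*cos(t/3)/5
  f_xx(t,x) = -54*x*cos(t/3)/5
Assemble drift = f_t + (1/2) f_xx = 3*x*(x^2*sin(t/3) - 9*cos(t/3))/5 and diffusion = f_x = -27*x^2*cos(t/3)/5. Substituting x = B_t:
  d(-9*B_t^3*cos(t/3)/5) = (3*B_t*(B_t^2*sin(t/3) - 9*cos(t/3))/5) dt + (-27*B_t^2*cos(t/3)/5) dB_t.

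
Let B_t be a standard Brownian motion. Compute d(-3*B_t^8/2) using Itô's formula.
d(-3*B_t^8/2) = (-42*B_t^6) dt + (-12*B_t^7) dB_t

Itô's formula for f(B_t) gives d f(B_t) = f'(B_t) dB_t + (1/2) f''(B_t) dt. Compute derivatives of f(x) = -3*x^8/2:
  f'(x)  = -12*x^7
  f''(x) = -84*x^6
Substitute x = B_t and multiply the f'' term by 1/2:
  drift     = (1/2) * (-84*x^6) evaluated at B_t = -42*B_t^6
  diffusion = (-12*x^7) evaluated at B_t = -12*B_t^7
Therefore d(-3*B_t^8/2) = (-42*B_t^6) dt + (-12*B_t^7) dB_t.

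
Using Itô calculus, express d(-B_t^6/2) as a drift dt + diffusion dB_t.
d(-B_t^6/2) = (-15*B_t^4/2) dt + (-3*B_t^5) dB_t

Itô's formula for f(B_t) gives d f(B_t) = f'(B_t) dB_t + (1/2) f''(B_t) dt. Compute derivatives of f(x) = -x^6/2:
  f'(x)  = -3*x^5
  f''(x) = -15*x^4
Substitute x = B_t and multiply the f'' term by 1/2:
  drift     = (1/2) * (-15*x^4) evaluated at B_t = -15*B_t^4/2
  diffusion = (-3*x^5) evaluated at B_t = -3*B_t^5
Therefore d(-B_t^6/2) = (-15*B_t^4/2) dt + (-3*B_t^5) dB_t.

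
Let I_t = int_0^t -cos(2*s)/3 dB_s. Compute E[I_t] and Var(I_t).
E[I_t] = 0; Var(I_t) = t/18 + sin(4*t)/72

The Itô integral of a deterministic integrand f(s) has mean 0 because each increment f(s) * (B_{s+ds} - B_s) has mean 0. By the Itô isometry:
  Var( int_0^t f(s) dB_s ) = E[ (int_0^t f(s) dB_s)^2 ] = int_0^t f(s)^2 ds.
Here f(s) = -cos(2*s)/3, so f(s)^2 = cos(2*s)^2/9. Integrate:
  int_0^t (cos(2*s)^2/9) ds = t/18 + sin(4*t)/72.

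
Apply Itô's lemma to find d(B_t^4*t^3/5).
d(B_t^4*t^3/5) = (3*B_t^2*t^2*(B_t^2 + 2*t)/5) dt + (4*B_t^3*t^3/5) dB_t

Itô's formula for f(t, x): d f(t, B_t) = (f_t + (1/2) f_xx) dt + f_x dB_t. Compute partials of f(t, x) = t^3*x^4/5:
  f_t(t,x)  = 3*t^2*x^4/5
  f_x(t,x)  = 4*t^3*x^3/5
  f_xx(t,x) = 12*t^3*x^2/5
Assemble drift = f_t + (1/2) f_xx = 3*t^2*x^2*(2*t + x^2)/5 and diffusion = f_x = 4*t^3*x^3/5. Substituting x = B_t:
  d(B_t^4*t^3/5) = (3*B_t^2*t^2*(B_t^2 + 2*t)/5) dt + (4*B_t^3*t^3/5) dB_t.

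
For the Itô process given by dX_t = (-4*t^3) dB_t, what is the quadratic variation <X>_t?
<X>_t = 16*t^7/7

For an Itô process dX_t = a(t) dt + b(t) dB_t, the quadratic variation is <X>_t = int_0^t b(s)^2 ds (the drift term does not contribute). Here b(s) = -4*s^3, so
  b(s)^2 = 16*s^6.
Integrating from 0 to t:
  <X>_t = int_0^t (16*s^6) ds = 16*t^7/7.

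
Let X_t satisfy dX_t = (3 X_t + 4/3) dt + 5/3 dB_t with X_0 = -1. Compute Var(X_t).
Var(X_t) = 25*exp(6*t)/54 - 25/54

The variance V(t) = Var(X_t) satisfies V'(t) = 2 a V(t) + c^2 with V(0) = 0 (drift coefficient is linear in X, diffusion is constant). With a = 3, c = 5/3, the solution is
  V(t) = (c^2 / (2 a)) * (exp(2 a t) - 1)
       = ((5/3)^2 / (2*3)) * (exp(6 t) - 1)
       = 25*exp(6*t)/54 - 25/54.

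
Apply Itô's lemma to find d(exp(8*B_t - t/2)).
d(exp(8*B_t - t/2)) = (63*exp(8*B_t - t/2)/2) dt + (8*exp(8*B_t - t/2)) dB_t

Itô's formula for f(t, x): d f(t, B_t) = (f_t + (1/2) f_xx) dt + f_x dB_t. Compute partials of f(t, x) = exp(-t/2 + 8*x):
  f_t(t,x)  = -exp(-t/2 + 8*x)/2
  f_x(t,x)  = 8*exp(-t/2 + 8*x)
  f_xx(t,x) = 64*exp(-t/2 + 8*x)
Assemble drift = f_t + (1/2) f_xx = 63*exp(-t/2 + 8*x)/2 and diffusion = f_x = 8*exp(-t/2 + 8*x). Substituting x = B_t:
  d(exp(8*B_t - t/2)) = (63*exp(8*B_t - t/2)/2) dt + (8*exp(8*B_t - t/2)) dB_t.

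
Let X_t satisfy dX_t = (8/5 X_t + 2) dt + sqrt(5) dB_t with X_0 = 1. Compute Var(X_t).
Var(X_t) = 25*exp(16*t/5)/16 - 25/16

The variance V(t) = Var(X_t) satisfies V'(t) = 2 a V(t) + c^2 with V(0) = 0 (drift coefficient is linear in X, diffusion is constant). With a = 8/5, c = sqrt(5), the solution is
  V(t) = (c^2 / (2 a)) * (exp(2 a t) - 1)
       = (sqrt(5)^2 / (2*(8/5))) * (exp((16/5) t) - 1)
       = 25*exp(16*t/5)/16 - 25/16.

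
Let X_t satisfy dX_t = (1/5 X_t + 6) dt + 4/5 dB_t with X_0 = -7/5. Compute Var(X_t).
Var(X_t) = 8*exp(2*t/5)/5 - 8/5

The variance V(t) = Var(X_t) satisfies V'(t) = 2 a V(t) + c^2 with V(0) = 0 (drift coefficient is linear in X, diffusion is constant). With a = 1/5, c = 4/5, the solution is
  V(t) = (c^2 / (2 a)) * (exp(2 a t) - 1)
       = ((4/5)^2 / (2*(1/5))) * (exp((2/5) t) - 1)
       = 8*exp(2*t/5)/5 - 8/5.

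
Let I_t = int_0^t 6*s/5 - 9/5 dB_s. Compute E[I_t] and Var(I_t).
E[I_t] = 0; Var(I_t) = 3*t*(4*t^2 - 18*t + 27)/25

The Itô integral of a deterministic integrand f(s) has mean 0 because each increment f(s) * (B_{s+ds} - B_s) has mean 0. By the Itô isometry:
  Var( int_0^t f(s) dB_s ) = E[ (int_0^t f(s) dB_s)^2 ] = int_0^t f(s)^2 ds.
Here f(s) = 6*s/5 - 9/5, so f(s)^2 = 9*(2*s - 3)^2/25. Integrate:
  int_0^t (9*(2*s - 3)^2/25) ds = 3*t*(4*t^2 - 18*t + 27)/25.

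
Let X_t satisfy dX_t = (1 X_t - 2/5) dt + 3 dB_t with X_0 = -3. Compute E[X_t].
E[X_t] = 2/5 - 17*exp(t)/5

Taking expectations and using E[dB_t] = 0, the mean m(t) = E[X_t] satisfies the ODE m'(t) = a m(t) + b with m(0) = x_0. With a = 1, b = -2/5, x_0 = -3, the solution is
  m(t) = x_0 * exp(a t) + (b/a) * (exp(a t) - 1)
       = (-3) * exp(1 t) + ((-2/5)/1) * (exp(1 t) - 1)
       = 2/5 - 17*exp(t)/5.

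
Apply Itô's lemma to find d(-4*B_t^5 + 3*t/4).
d(-4*B_t^5 + 3*t/4) = (3/4 - 40*B_t^3) dt + (-20*B_t^4) dB_t

Itô's formula for f(t, x): d f(t, B_t) = (f_t + (1/2) f_xx) dt + f_x dB_t. Compute partials of f(t, x) = 3*t/4 - 4*x^5:
  f_t(t,x)  = 3/4
  f_x(t,x)  = -20*x^4
  f_xx(t,x) = -80*x^3
Assemble drift = f_t + (1/2) f_xx = 3/4 - 40*x^3 and diffusion = f_x = -20*x^4. Substituting x = B_t:
  d(-4*B_t^5 + 3*t/4) = (3/4 - 40*B_t^3) dt + (-20*B_t^4) dB_t.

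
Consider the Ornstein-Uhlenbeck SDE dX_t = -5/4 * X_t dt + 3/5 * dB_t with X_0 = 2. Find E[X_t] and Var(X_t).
E[X_t] = 2*exp(-5*t/4); Var(X_t) = 18/125 - 18*exp(-5*t/2)/125

The OU SDE dX = -theta X dt + sigma dB admits the integrating factor exp(theta t): d(exp(theta t) X_t) = sigma exp(theta t) dB_t. Integrating from 0 to t:
  X_t = x_0 * exp(-theta t) + sigma * int_0^t exp(-theta (t-s)) dB_s.
The Itô integral has mean 0 and (by the Itô isometry) variance sigma^2 * int_0^t exp(-2 theta (t - s)) ds = sigma^2 * (1 - exp(-2 theta t)) / (2 theta).
With theta = 5/4, sigma = 3/5, x_0 = 2:
  E[X_t] = 2 * exp(-5/4 t) = 2*exp(-5*t/4)
  Var(X_t) = (3/5)^2 * (1 - exp(-2*5/4 t)) / (2 * 5/4) = 18/125 - 18*exp(-5*t/2)/125.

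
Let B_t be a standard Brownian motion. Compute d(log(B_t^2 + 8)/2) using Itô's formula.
d(log(B_t^2 + 8)/2) = ((8 - B_t^2)/(2*(B_t^2 + 8)^2)) dt + (B_t/(B_t^2 + 8)) dB_t

Itô's formula for f(B_t) gives d f(B_t) = f'(B_t) dB_t + (1/2) f''(B_t) dt. Compute derivatives of f(x) = log(x^2 + 8)/2:
  f'(x)  = x/(x^2 + 8)
  f''(x) = (8 - x^2)/(x^2 + 8)^2
Substitute x = B_t and multiply the f'' term by 1/2:
  drift     = (1/2) * ((8 - x^2)/(x^2 + 8)^2) evaluated at B_t = (8 - B_t^2)/(2*(B_t^2 + 8)^2)
  diffusion = (x/(x^2 + 8)) evaluated at B_t = B_t/(B_t^2 + 8)
Therefore d(log(B_t^2 + 8)/2) = ((8 - B_t^2)/(2*(B_t^2 + 8)^2)) dt + (B_t/(B_t^2 + 8)) dB_t.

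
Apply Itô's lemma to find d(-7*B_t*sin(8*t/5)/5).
d(-7*B_t*sin(8*t/5)/5) = (-56*B_t*cos(8*t/5)/25) dt + (-7*sin(8*t/5)/5) dB_t

Itô's formula for f(t, x): d f(t, B_t) = (f_t + (1/2) f_xx) dt + f_x dB_t. Compute partials of f(t, x) = -7*x*sin(8*t/5)/5:
  f_t(t,x)  = -56*x*cos(8*t/5)/25
  f_x(t,x)  = -7*sin(8*t/5)/5
  f_xx(t,x) = 0
Assemble drift = f_t + (1/2) f_xx = -56*x*cos(8*t/5)/25 and diffusion = f_x = -7*sin(8*t/5)/5. Substituting x = B_t:
  d(-7*B_t*sin(8*t/5)/5) = (-56*B_t*cos(8*t/5)/25) dt + (-7*sin(8*t/5)/5) dB_t.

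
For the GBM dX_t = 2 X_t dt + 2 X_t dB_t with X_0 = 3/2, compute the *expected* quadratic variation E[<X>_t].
E[<X>_t] = 9*exp(8*t)/8 - 9/8

<X>_t = int_0^t (2 * X_s)^2 ds. Taking expectation inside the integral: E[<X>_t] = 2^2 * int_0^t E[X_s^2] ds. For GBM, E[X_s^2] = x_0^2 * exp((2 mu + sigma^2) s). Integrating:
  E[<X>_t] = 2^2 * (3/2)^2 * (exp((2*2 + 2^2) t) - 1) / (2*2 + 2^2)
           = 2^2 * (3/2)^2 * (exp(8 t) - 1) / 8 = 9*exp(8*t)/8 - 9/8.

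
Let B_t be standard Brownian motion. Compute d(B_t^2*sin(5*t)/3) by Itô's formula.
d(B_t^2*sin(5*t)/3) = (5*B_t^2*cos(5*t)/3 + sin(5*t)/3) dt + (2*B_t*sin(5*t)/3) dB_t

Itô's formula for f(t, x): d f(t, B_t) = (f_t + (1/2) f_xx) dt + f_x dB_t. Compute partials of f(t, x) = x^2*sin(5*t)/3:
  f_t(t,x)  = 5*x^2*cos(5*t)/3
  f_x(t,x)  = 2*x*sin(5*t)/3
  f_xx(t,x) = 2*sin(5*t)/3
Assemble drift = f_t + (1/2) f_xx = 5*x^2*cos(5*t)/3 + sin(5*t)/3 and diffusion = f_x = 2*x*sin(5*t)/3. Substituting x = B_t:
  d(B_t^2*sin(5*t)/3) = (5*B_t^2*cos(5*t)/3 + sin(5*t)/3) dt + (2*B_t*sin(5*t)/3) dB_t.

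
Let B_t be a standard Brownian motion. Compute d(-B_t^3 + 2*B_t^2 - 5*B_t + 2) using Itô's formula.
d(-B_t^3 + 2*B_t^2 - 5*B_t + 2) = (2 - 3*B_t) dt + (-3*B_t^2 + 4*B_t - 5) dB_t

Itô's formula for f(B_t) gives d f(B_t) = f'(B_t) dB_t + (1/2) f''(B_t) dt. Compute derivatives of f(x) = -x^3 + 2*x^2 - 5*x + 2:
  f'(x)  = -3*x^2 + 4*x - 5
  f''(x) = 4 - 6*x
Substitute x = B_t and multiply the f'' term by 1/2:
  drift     = (1/2) * (4 - 6*x) evaluated at B_t = 2 - 3*B_t
  diffusion = (-3*x^2 + 4*x - 5) evaluated at B_t = -3*B_t^2 + 4*B_t - 5
Therefore d(-B_t^3 + 2*B_t^2 - 5*B_t + 2) = (2 - 3*B_t) dt + (-3*B_t^2 + 4*B_t - 5) dB_t.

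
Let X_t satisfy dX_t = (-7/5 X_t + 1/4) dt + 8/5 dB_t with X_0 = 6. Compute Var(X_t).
Var(X_t) = 32/35 - 32*exp(-14*t/5)/35

The variance V(t) = Var(X_t) satisfies V'(t) = 2 a V(t) + c^2 with V(0) = 0 (drift coefficient is linear in X, diffusion is constant). With a = -7/5, c = 8/5, the solution is
  V(t) = (c^2 / (2 a)) * (exp(2 a t) - 1)
       = ((8/5)^2 / (2*(-7/5))) * (exp((-14/5) t) - 1)
       = 32/35 - 32*exp(-14*t/5)/35.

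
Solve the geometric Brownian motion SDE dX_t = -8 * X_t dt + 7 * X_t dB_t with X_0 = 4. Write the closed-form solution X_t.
X_t = 4 * exp((-65/2) * t + (7) * B_t)

For GBM dX = mu X dt + sigma X dB with X_0 = x_0, apply Itô to Y = log X: dY = (mu - sigma^2/2) dt + sigma dB, so Y_t = log(x_0) + (mu - sigma^2/2) t + sigma B_t and hence X_t = x_0 * exp((mu - sigma^2/2) t + sigma B_t).
With mu = -8, sigma = 7, x_0 = 4, this gives:
  X_t = 4 * exp((-65/2) * t + (7) * B_t).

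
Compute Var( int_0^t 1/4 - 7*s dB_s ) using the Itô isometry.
Var = t*(784*t^2 - 84*t + 3)/48

The Itô integral of a deterministic integrand f(s) has mean 0 because each increment f(s) * (B_{s+ds} - B_s) has mean 0. By the Itô isometry:
  Var( int_0^t f(s) dB_s ) = E[ (int_0^t f(s) dB_s)^2 ] = int_0^t f(s)^2 ds.
Here f(s) = 1/4 - 7*s, so f(s)^2 = (28*s - 1)^2/16. Integrate:
  int_0^t ((28*s - 1)^2/16) ds = t*(784*t^2 - 84*t + 3)/48.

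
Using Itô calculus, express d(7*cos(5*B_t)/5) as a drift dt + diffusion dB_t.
d(7*cos(5*B_t)/5) = (-35*cos(5*B_t)/2) dt + (-7*sin(5*B_t)) dB_t

Itô's formula for f(B_t) gives d f(B_t) = f'(B_t) dB_t + (1/2) f''(B_t) dt. Compute derivatives of f(x) = 7*cos(5*x)/5:
  f'(x)  = -7*sin(5*x)
  f''(x) = -35*cos(5*x)
Substitute x = B_t and multiply the f'' term by 1/2:
  drift     = (1/2) * (-35*cos(5*x)) evaluated at B_t = -35*cos(5*B_t)/2
  diffusion = (-7*sin(5*x)) evaluated at B_t = -7*sin(5*B_t)
Therefore d(7*cos(5*B_t)/5) = (-35*cos(5*B_t)/2) dt + (-7*sin(5*B_t)) dB_t.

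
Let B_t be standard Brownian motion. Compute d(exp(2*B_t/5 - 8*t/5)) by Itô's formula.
d(exp(2*B_t/5 - 8*t/5)) = (-38*exp(2*B_t/5 - 8*t/5)/25) dt + (2*exp(2*B_t/5 - 8*t/5)/5) dB_t

Itô's formula for f(t, x): d f(t, B_t) = (f_t + (1/2) f_xx) dt + f_x dB_t. Compute partials of f(t, x) = exp(-8*t/5 + 2*x/5):
  f_t(t,x)  = -8*exp(-8*t/5 + 2*x/5)/5
  f_x(t,x)  = 2*exp(-8*t/5 + 2*x/5)/5
  f_xx(t,x) = 4*exp(-8*t/5 + 2*x/5)/25
Assemble drift = f_t + (1/2) f_xx = -38*exp(-8*t/5 + 2*x/5)/25 and diffusion = f_x = 2*exp(-8*t/5 + 2*x/5)/5. Substituting x = B_t:
  d(exp(2*B_t/5 - 8*t/5)) = (-38*exp(2*B_t/5 - 8*t/5)/25) dt + (2*exp(2*B_t/5 - 8*t/5)/5) dB_t.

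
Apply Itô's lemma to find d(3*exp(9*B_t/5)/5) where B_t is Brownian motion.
d(3*exp(9*B_t/5)/5) = (243*exp(9*B_t/5)/250) dt + (27*exp(9*B_t/5)/25) dB_t

Itô's formula for f(B_t) gives d f(B_t) = f'(B_t) dB_t + (1/2) f''(B_t) dt. Compute derivatives of f(x) = 3*exp(9*x/5)/5:
  f'(x)  = 27*exp(9*x/5)/25
  f''(x) = 243*exp(9*x/5)/125
Substitute x = B_t and multiply the f'' term by 1/2:
  drift     = (1/2) * (243*exp(9*x/5)/125) evaluated at B_t = 243*exp(9*B_t/5)/250
  diffusion = (27*exp(9*x/5)/25) evaluated at B_t = 27*exp(9*B_t/5)/25
Therefore d(3*exp(9*B_t/5)/5) = (243*exp(9*B_t/5)/250) dt + (27*exp(9*B_t/5)/25) dB_t.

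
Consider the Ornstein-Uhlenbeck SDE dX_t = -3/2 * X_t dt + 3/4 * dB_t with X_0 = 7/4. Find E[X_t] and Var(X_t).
E[X_t] = 7*exp(-3*t/2)/4; Var(X_t) = 3/16 - 3*exp(-3*t)/16

The OU SDE dX = -theta X dt + sigma dB admits the integrating factor exp(theta t): d(exp(theta t) X_t) = sigma exp(theta t) dB_t. Integrating from 0 to t:
  X_t = x_0 * exp(-theta t) + sigma * int_0^t exp(-theta (t-s)) dB_s.
The Itô integral has mean 0 and (by the Itô isometry) variance sigma^2 * int_0^t exp(-2 theta (t - s)) ds = sigma^2 * (1 - exp(-2 theta t)) / (2 theta).
With theta = 3/2, sigma = 3/4, x_0 = 7/4:
  E[X_t] = 7/4 * exp(-3/2 t) = 7*exp(-3*t/2)/4
  Var(X_t) = (3/4)^2 * (1 - exp(-2*3/2 t)) / (2 * 3/2) = 3/16 - 3*exp(-3*t)/16.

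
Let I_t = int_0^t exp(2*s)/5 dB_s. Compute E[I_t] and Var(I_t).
E[I_t] = 0; Var(I_t) = exp(4*t)/100 - 1/100

The Itô integral of a deterministic integrand f(s) has mean 0 because each increment f(s) * (B_{s+ds} - B_s) has mean 0. By the Itô isometry:
  Var( int_0^t f(s) dB_s ) = E[ (int_0^t f(s) dB_s)^2 ] = int_0^t f(s)^2 ds.
Here f(s) = exp(2*s)/5, so f(s)^2 = exp(4*s)/25. Integrate:
  int_0^t (exp(4*s)/25) ds = exp(4*t)/100 - 1/100.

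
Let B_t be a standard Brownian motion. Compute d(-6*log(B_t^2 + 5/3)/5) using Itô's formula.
d(-6*log(B_t^2 + 5/3)/5) = (18*(3*B_t^2 - 5)/(5*(3*B_t^2 + 5)^2)) dt + (-36*B_t/(15*B_t^2 + 25)) dB_t

Itô's formula for f(B_t) gives d f(B_t) = f'(B_t) dB_t + (1/2) f''(B_t) dt. Compute derivatives of f(x) = -6*log(x^2 + 5/3)/5:
  f'(x)  = -36*x/(15*x^2 + 25)
  f''(x) = 36*(3*x^2 - 5)/(5*(3*x^2 + 5)^2)
Substitute x = B_t and multiply the f'' term by 1/2:
  drift     = (1/2) * (36*(3*x^2 - 5)/(5*(3*x^2 + 5)^2)) evaluated at B_t = 18*(3*B_t^2 - 5)/(5*(3*B_t^2 + 5)^2)
  diffusion = (-36*x/(15*x^2 + 25)) evaluated at B_t = -36*B_t/(15*B_t^2 + 25)
Therefore d(-6*log(B_t^2 + 5/3)/5) = (18*(3*B_t^2 - 5)/(5*(3*B_t^2 + 5)^2)) dt + (-36*B_t/(15*B_t^2 + 25)) dB_t.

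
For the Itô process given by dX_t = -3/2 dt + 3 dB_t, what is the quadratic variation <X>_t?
<X>_t = 9*t

For an Itô process dX_t = a(t) dt + b(t) dB_t, the quadratic variation is <X>_t = int_0^t b(s)^2 ds (the drift term does not contribute). Here b(s) = 3, so
  b(s)^2 = 9.
Integrating from 0 to t:
  <X>_t = int_0^t (9) ds = 9*t.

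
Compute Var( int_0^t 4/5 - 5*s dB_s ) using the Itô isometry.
Var = t*(625*t^2 - 300*t + 48)/75

The Itô integral of a deterministic integrand f(s) has mean 0 because each increment f(s) * (B_{s+ds} - B_s) has mean 0. By the Itô isometry:
  Var( int_0^t f(s) dB_s ) = E[ (int_0^t f(s) dB_s)^2 ] = int_0^t f(s)^2 ds.
Here f(s) = 4/5 - 5*s, so f(s)^2 = (25*s - 4)^2/25. Integrate:
  int_0^t ((25*s - 4)^2/25) ds = t*(625*t^2 - 300*t + 48)/75.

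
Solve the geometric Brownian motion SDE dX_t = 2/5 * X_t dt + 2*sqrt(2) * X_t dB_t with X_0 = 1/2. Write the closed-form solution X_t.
X_t = 1/2 * exp((-18/5) * t + (2*sqrt(2)) * B_t)

For GBM dX = mu X dt + sigma X dB with X_0 = x_0, apply Itô to Y = log X: dY = (mu - sigma^2/2) dt + sigma dB, so Y_t = log(x_0) + (mu - sigma^2/2) t + sigma B_t and hence X_t = x_0 * exp((mu - sigma^2/2) t + sigma B_t).
With mu = 2/5, sigma = 2*sqrt(2), x_0 = 1/2, this gives:
  X_t = 1/2 * exp((-18/5) * t + (2*sqrt(2)) * B_t).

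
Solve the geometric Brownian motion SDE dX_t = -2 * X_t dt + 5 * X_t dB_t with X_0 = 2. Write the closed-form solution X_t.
X_t = 2 * exp((-29/2) * t + (5) * B_t)

For GBM dX = mu X dt + sigma X dB with X_0 = x_0, apply Itô to Y = log X: dY = (mu - sigma^2/2) dt + sigma dB, so Y_t = log(x_0) + (mu - sigma^2/2) t + sigma B_t and hence X_t = x_0 * exp((mu - sigma^2/2) t + sigma B_t).
With mu = -2, sigma = 5, x_0 = 2, this gives:
  X_t = 2 * exp((-29/2) * t + (5) * B_t).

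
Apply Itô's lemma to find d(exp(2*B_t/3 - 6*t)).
d(exp(2*B_t/3 - 6*t)) = (-52*exp(2*B_t/3 - 6*t)/9) dt + (2*exp(2*B_t/3 - 6*t)/3) dB_t

Itô's formula for f(t, x): d f(t, B_t) = (f_t + (1/2) f_xx) dt + f_x dB_t. Compute partials of f(t, x) = exp(-6*t + 2*x/3):
  f_t(t,x)  = -6*exp(-6*t + 2*x/3)
  f_x(t,x)  = 2*exp(-6*t + 2*x/3)/3
  f_xx(t,x) = 4*exp(-6*t + 2*x/3)/9
Assemble drift = f_t + (1/2) f_xx = -52*exp(-6*t + 2*x/3)/9 and diffusion = f_x = 2*exp(-6*t + 2*x/3)/3. Substituting x = B_t:
  d(exp(2*B_t/3 - 6*t)) = (-52*exp(2*B_t/3 - 6*t)/9) dt + (2*exp(2*B_t/3 - 6*t)/3) dB_t.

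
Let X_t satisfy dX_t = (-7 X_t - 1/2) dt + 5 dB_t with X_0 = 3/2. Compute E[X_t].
E[X_t] = -1/14 + 11*exp(-7*t)/7

Taking expectations and using E[dB_t] = 0, the mean m(t) = E[X_t] satisfies the ODE m'(t) = a m(t) + b with m(0) = x_0. With a = -7, b = -1/2, x_0 = 3/2, the solution is
  m(t) = x_0 * exp(a t) + (b/a) * (exp(a t) - 1)
       = (3/2) * exp((-7) t) + ((-1/2)/(-7)) * (exp((-7) t) - 1)
       = -1/14 + 11*exp(-7*t)/7.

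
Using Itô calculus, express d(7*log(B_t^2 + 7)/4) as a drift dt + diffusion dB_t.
d(7*log(B_t^2 + 7)/4) = (7*(7 - B_t^2)/(4*(B_t^2 + 7)^2)) dt + (7*B_t/(2*(B_t^2 + 7))) dB_t

Itô's formula for f(B_t) gives d f(B_t) = f'(B_t) dB_t + (1/2) f''(B_t) dt. Compute derivatives of f(x) = 7*log(x^2 + 7)/4:
  f'(x)  = 7*x/(2*(x^2 + 7))
  f''(x) = 7*(7 - x^2)/(2*(x^2 + 7)^2)
Substitute x = B_t and multiply the f'' term by 1/2:
  drift     = (1/2) * (7*(7 - x^2)/(2*(x^2 + 7)^2)) evaluated at B_t = 7*(7 - B_t^2)/(4*(B_t^2 + 7)^2)
  diffusion = (7*x/(2*(x^2 + 7))) evaluated at B_t = 7*B_t/(2*(B_t^2 + 7))
Therefore d(7*log(B_t^2 + 7)/4) = (7*(7 - B_t^2)/(4*(B_t^2 + 7)^2)) dt + (7*B_t/(2*(B_t^2 + 7))) dB_t.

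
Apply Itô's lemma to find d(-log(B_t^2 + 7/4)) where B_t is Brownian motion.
d(-log(B_t^2 + 7/4)) = (4*(4*B_t^2 - 7)/(4*B_t^2 + 7)^2) dt + (-8*B_t/(4*B_t^2 + 7)) dB_t

Itô's formula for f(B_t) gives d f(B_t) = f'(B_t) dB_t + (1/2) f''(B_t) dt. Compute derivatives of f(x) = -log(x^2 + 7/4):
  f'(x)  = -8*x/(4*x^2 + 7)
  f''(x) = 8*(4*x^2 - 7)/(4*x^2 + 7)^2
Substitute x = B_t and multiply the f'' term by 1/2:
  drift     = (1/2) * (8*(4*x^2 - 7)/(4*x^2 + 7)^2) evaluated at B_t = 4*(4*B_t^2 - 7)/(4*B_t^2 + 7)^2
  diffusion = (-8*x/(4*x^2 + 7)) evaluated at B_t = -8*B_t/(4*B_t^2 + 7)
Therefore d(-log(B_t^2 + 7/4)) = (4*(4*B_t^2 - 7)/(4*B_t^2 + 7)^2) dt + (-8*B_t/(4*B_t^2 + 7)) dB_t.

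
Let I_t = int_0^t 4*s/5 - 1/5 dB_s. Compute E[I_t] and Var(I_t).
E[I_t] = 0; Var(I_t) = t*(16*t^2 - 12*t + 3)/75

The Itô integral of a deterministic integrand f(s) has mean 0 because each increment f(s) * (B_{s+ds} - B_s) has mean 0. By the Itô isometry:
  Var( int_0^t f(s) dB_s ) = E[ (int_0^t f(s) dB_s)^2 ] = int_0^t f(s)^2 ds.
Here f(s) = 4*s/5 - 1/5, so f(s)^2 = (4*s - 1)^2/25. Integrate:
  int_0^t ((4*s - 1)^2/25) ds = t*(16*t^2 - 12*t + 3)/75.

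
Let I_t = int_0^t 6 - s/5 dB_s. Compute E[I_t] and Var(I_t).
E[I_t] = 0; Var(I_t) = t*(t^2 - 90*t + 2700)/75

The Itô integral of a deterministic integrand f(s) has mean 0 because each increment f(s) * (B_{s+ds} - B_s) has mean 0. By the Itô isometry:
  Var( int_0^t f(s) dB_s ) = E[ (int_0^t f(s) dB_s)^2 ] = int_0^t f(s)^2 ds.
Here f(s) = 6 - s/5, so f(s)^2 = (s - 30)^2/25. Integrate:
  int_0^t ((s - 30)^2/25) ds = t*(t^2 - 90*t + 2700)/75.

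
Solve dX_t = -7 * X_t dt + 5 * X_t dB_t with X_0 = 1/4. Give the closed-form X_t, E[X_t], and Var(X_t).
X_t = 1/4 * exp((-39/2) t + (5) B_t); E[X_t] = exp(-7*t)/4; Var(X_t) = (exp(25*t) - 1)*exp(-14*t)/16

For GBM dX = mu X dt + sigma X dB with X_0 = x_0, apply Itô to Y = log X: dY = (mu - sigma^2/2) dt + sigma dB, so Y_t = log(x_0) + (mu - sigma^2/2) t + sigma B_t and hence X_t = x_0 * exp((mu - sigma^2/2) t + sigma B_t).
With mu = -7, sigma = 5, x_0 = 1/4, this gives:
  X_t = 1/4 * exp((-39/2) * t + (5) * B_t).
Since sigma*B_t ~ Normal(0, sigma^2 t), E[exp(sigma*B_t)] = exp(sigma^2 t / 2); so E[X_t] = x_0 * exp((mu - sigma^2/2) t) * exp(sigma^2 t / 2) = x_0 * exp(mu t) = exp(-7*t)/4.
Var(X_t) = E[X_t^2] - (E[X_t])^2 = x_0^2 * exp(2 mu t) * (exp(sigma^2 t) - 1) = (exp(25*t) - 1)*exp(-14*t)/16.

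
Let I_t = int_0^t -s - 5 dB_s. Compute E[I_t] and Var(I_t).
E[I_t] = 0; Var(I_t) = t*(t^2 + 15*t + 75)/3

The Itô integral of a deterministic integrand f(s) has mean 0 because each increment f(s) * (B_{s+ds} - B_s) has mean 0. By the Itô isometry:
  Var( int_0^t f(s) dB_s ) = E[ (int_0^t f(s) dB_s)^2 ] = int_0^t f(s)^2 ds.
Here f(s) = -s - 5, so f(s)^2 = (s + 5)^2. Integrate:
  int_0^t ((s + 5)^2) ds = t*(t^2 + 15*t + 75)/3.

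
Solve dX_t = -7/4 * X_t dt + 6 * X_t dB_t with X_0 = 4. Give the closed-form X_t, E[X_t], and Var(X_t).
X_t = 4 * exp((-79/4) t + (6) B_t); E[X_t] = 4*exp(-7*t/4); Var(X_t) = (16*exp(36*t) - 16)*exp(-7*t/2)

For GBM dX = mu X dt + sigma X dB with X_0 = x_0, apply Itô to Y = log X: dY = (mu - sigma^2/2) dt + sigma dB, so Y_t = log(x_0) + (mu - sigma^2/2) t + sigma B_t and hence X_t = x_0 * exp((mu - sigma^2/2) t + sigma B_t).
With mu = -7/4, sigma = 6, x_0 = 4, this gives:
  X_t = 4 * exp((-79/4) * t + (6) * B_t).
Since sigma*B_t ~ Normal(0, sigma^2 t), E[exp(sigma*B_t)] = exp(sigma^2 t / 2); so E[X_t] = x_0 * exp((mu - sigma^2/2) t) * exp(sigma^2 t / 2) = x_0 * exp(mu t) = 4*exp(-7*t/4).
Var(X_t) = E[X_t^2] - (E[X_t])^2 = x_0^2 * exp(2 mu t) * (exp(sigma^2 t) - 1) = (16*exp(36*t) - 16)*exp(-7*t/2).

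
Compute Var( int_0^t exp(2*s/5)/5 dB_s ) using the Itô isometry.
Var = exp(4*t/5)/20 - 1/20

The Itô integral of a deterministic integrand f(s) has mean 0 because each increment f(s) * (B_{s+ds} - B_s) has mean 0. By the Itô isometry:
  Var( int_0^t f(s) dB_s ) = E[ (int_0^t f(s) dB_s)^2 ] = int_0^t f(s)^2 ds.
Here f(s) = exp(2*s/5)/5, so f(s)^2 = exp(4*s/5)/25. Integrate:
  int_0^t (exp(4*s/5)/25) ds = exp(4*t/5)/20 - 1/20.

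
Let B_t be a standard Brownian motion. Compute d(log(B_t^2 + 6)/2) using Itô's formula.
d(log(B_t^2 + 6)/2) = ((6 - B_t^2)/(2*(B_t^2 + 6)^2)) dt + (B_t/(B_t^2 + 6)) dB_t

Itô's formula for f(B_t) gives d f(B_t) = f'(B_t) dB_t + (1/2) f''(B_t) dt. Compute derivatives of f(x) = log(x^2 + 6)/2:
  f'(x)  = x/(x^2 + 6)
  f''(x) = (6 - x^2)/(x^2 + 6)^2
Substitute x = B_t and multiply the f'' term by 1/2:
  drift     = (1/2) * ((6 - x^2)/(x^2 + 6)^2) evaluated at B_t = (6 - B_t^2)/(2*(B_t^2 + 6)^2)
  diffusion = (x/(x^2 + 6)) evaluated at B_t = B_t/(B_t^2 + 6)
Therefore d(log(B_t^2 + 6)/2) = ((6 - B_t^2)/(2*(B_t^2 + 6)^2)) dt + (B_t/(B_t^2 + 6)) dB_t.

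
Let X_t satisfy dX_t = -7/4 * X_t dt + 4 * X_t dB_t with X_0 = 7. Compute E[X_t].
E[X_t] = 7*exp(-7*t/4)

For GBM dX = mu X dt + sigma X dB with X_0 = x_0, apply Itô to Y = log X: dY = (mu - sigma^2/2) dt + sigma dB, so Y_t = log(x_0) + (mu - sigma^2/2) t + sigma B_t and hence X_t = x_0 * exp((mu - sigma^2/2) t + sigma B_t).
With mu = -7/4, sigma = 4, x_0 = 7, this gives:
  X_t = 7 * exp((-39/4) * t + (4) * B_t).
Since sigma*B_t ~ Normal(0, sigma^2 t), E[exp(sigma*B_t)] = exp(sigma^2 t / 2); so E[X_t] = x_0 * exp((mu - sigma^2/2) t) * exp(sigma^2 t / 2) = x_0 * exp(mu t) = 7*exp(-7*t/4).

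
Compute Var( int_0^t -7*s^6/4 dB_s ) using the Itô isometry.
Var = 49*t^13/208

The Itô integral of a deterministic integrand f(s) has mean 0 because each increment f(s) * (B_{s+ds} - B_s) has mean 0. By the Itô isometry:
  Var( int_0^t f(s) dB_s ) = E[ (int_0^t f(s) dB_s)^2 ] = int_0^t f(s)^2 ds.
Here f(s) = -7*s^6/4, so f(s)^2 = 49*s^12/16. Integrate:
  int_0^t (49*s^12/16) ds = 49*t^13/208.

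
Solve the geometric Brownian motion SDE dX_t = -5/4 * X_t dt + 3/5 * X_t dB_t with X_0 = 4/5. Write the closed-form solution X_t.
X_t = 4/5 * exp((-143/100) * t + (3/5) * B_t)

For GBM dX = mu X dt + sigma X dB with X_0 = x_0, apply Itô to Y = log X: dY = (mu - sigma^2/2) dt + sigma dB, so Y_t = log(x_0) + (mu - sigma^2/2) t + sigma B_t and hence X_t = x_0 * exp((mu - sigma^2/2) t + sigma B_t).
With mu = -5/4, sigma = 3/5, x_0 = 4/5, this gives:
  X_t = 4/5 * exp((-143/100) * t + (3/5) * B_t).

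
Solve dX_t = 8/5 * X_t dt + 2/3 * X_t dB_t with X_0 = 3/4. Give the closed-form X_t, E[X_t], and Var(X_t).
X_t = 3/4 * exp((62/45) t + (2/3) B_t); E[X_t] = 3*exp(8*t/5)/4; Var(X_t) = 9*(exp(4*t/9) - 1)*exp(16*t/5)/16

For GBM dX = mu X dt + sigma X dB with X_0 = x_0, apply Itô to Y = log X: dY = (mu - sigma^2/2) dt + sigma dB, so Y_t = log(x_0) + (mu - sigma^2/2) t + sigma B_t and hence X_t = x_0 * exp((mu - sigma^2/2) t + sigma B_t).
With mu = 8/5, sigma = 2/3, x_0 = 3/4, this gives:
  X_t = 3/4 * exp((62/45) * t + (2/3) * B_t).
Since sigma*B_t ~ Normal(0, sigma^2 t), E[exp(sigma*B_t)] = exp(sigma^2 t / 2); so E[X_t] = x_0 * exp((mu - sigma^2/2) t) * exp(sigma^2 t / 2) = x_0 * exp(mu t) = 3*exp(8*t/5)/4.
Var(X_t) = E[X_t^2] - (E[X_t])^2 = x_0^2 * exp(2 mu t) * (exp(sigma^2 t) - 1) = 9*(exp(4*t/9) - 1)*exp(16*t/5)/16.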